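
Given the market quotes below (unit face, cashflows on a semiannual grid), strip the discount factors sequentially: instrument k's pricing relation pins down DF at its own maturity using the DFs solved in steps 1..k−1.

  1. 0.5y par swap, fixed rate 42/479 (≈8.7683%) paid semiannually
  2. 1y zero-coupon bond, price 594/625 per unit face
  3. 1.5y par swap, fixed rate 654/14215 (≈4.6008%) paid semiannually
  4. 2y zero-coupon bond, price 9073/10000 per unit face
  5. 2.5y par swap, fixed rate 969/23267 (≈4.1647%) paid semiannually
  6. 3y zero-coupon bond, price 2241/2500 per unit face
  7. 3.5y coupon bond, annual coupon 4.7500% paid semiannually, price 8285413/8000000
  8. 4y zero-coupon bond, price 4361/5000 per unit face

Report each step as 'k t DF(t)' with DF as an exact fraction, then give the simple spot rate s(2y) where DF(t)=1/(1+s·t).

1 1/2 479/500
2 1 594/625
3 3/2 4673/5000
4 2 9073/10000
5 5/2 9031/10000
6 3 2241/2500
7 7/2 8829/10000
8 4 4361/5000
s(2y) = (1/(9073/10000) − 1)/(2) = 927/18146 ≈ 5.1086%

step 1 [0.5y] swap r/2=21/479: DF=(1 − 21/479·(0))/(1+21/479) = 479/500 ≈ 0.958000
step 2 [1y] zero: DF = P = 594/625 ≈ 0.950400
step 3 [1.5y] swap r/2=327/14215: DF=(1 − 327/14215·(0.958000+0.950400))/(1+327/14215) = 4673/5000 ≈ 0.934600
step 4 [2y] zero: DF = P = 9073/10000 ≈ 0.907300
step 5 [2.5y] swap r/2=969/46534: DF=(1 − 969/46534·(0.958000+0.950400+0.934600+0.907300))/(1+969/46534) = 9031/10000 ≈ 0.903100
step 6 [3y] zero: DF = P = 2241/2500 ≈ 0.896400
step 7 [3.5y] bond c/2=19/800: DF=(8285413/8000000 − 19/800·(0.958000+0.950400+0.934600+0.907300+0.903100+0.896400))/(1+19/800) = 8829/10000 ≈ 0.882900
step 8 [4y] zero: DF = P = 4361/5000 ≈ 0.872200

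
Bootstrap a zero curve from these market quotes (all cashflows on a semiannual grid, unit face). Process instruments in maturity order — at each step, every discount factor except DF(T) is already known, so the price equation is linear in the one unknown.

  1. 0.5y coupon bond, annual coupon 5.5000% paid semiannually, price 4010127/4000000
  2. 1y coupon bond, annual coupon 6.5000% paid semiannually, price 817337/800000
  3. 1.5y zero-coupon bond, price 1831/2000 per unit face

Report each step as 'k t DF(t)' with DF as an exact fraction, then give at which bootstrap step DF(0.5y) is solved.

step 1 [0.5y] bond c/2=11/400: DF=(4010127/4000000 − 11/400·(0))/(1+11/400) = 9757/10000 ≈ 0.975700
step 2 [1y] bond c/2=13/400: DF=(817337/800000 − 13/400·(0.975700))/(1+13/400) = 2397/2500 ≈ 0.958800
step 3 [1.5y] zero: DF = P = 1831/2000 ≈ 0.915500

1 1/2 9757/10000
2 1 2397/2500
3 3/2 1831/2000
DF(0.5y) is solved at step 1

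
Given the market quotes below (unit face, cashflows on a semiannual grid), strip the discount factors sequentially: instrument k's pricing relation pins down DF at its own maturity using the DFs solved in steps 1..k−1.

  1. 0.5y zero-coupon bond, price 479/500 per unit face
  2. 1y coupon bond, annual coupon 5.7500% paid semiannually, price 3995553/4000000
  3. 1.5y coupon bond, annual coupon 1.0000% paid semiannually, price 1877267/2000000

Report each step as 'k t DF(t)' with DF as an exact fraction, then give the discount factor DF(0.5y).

step 1 [0.5y] zero: DF = P = 479/500 ≈ 0.958000
step 2 [1y] bond c/2=23/800: DF=(3995553/4000000 − 23/800·(0.958000))/(1+23/800) = 4721/5000 ≈ 0.944200
step 3 [1.5y] bond c/2=1/200: DF=(1877267/2000000 − 1/200·(0.958000+0.944200))/(1+1/200) = 1849/2000 ≈ 0.924500

1 1/2 479/500
2 1 4721/5000
3 3/2 1849/2000
DF(0.5y) = 479/500 ≈ 0.958000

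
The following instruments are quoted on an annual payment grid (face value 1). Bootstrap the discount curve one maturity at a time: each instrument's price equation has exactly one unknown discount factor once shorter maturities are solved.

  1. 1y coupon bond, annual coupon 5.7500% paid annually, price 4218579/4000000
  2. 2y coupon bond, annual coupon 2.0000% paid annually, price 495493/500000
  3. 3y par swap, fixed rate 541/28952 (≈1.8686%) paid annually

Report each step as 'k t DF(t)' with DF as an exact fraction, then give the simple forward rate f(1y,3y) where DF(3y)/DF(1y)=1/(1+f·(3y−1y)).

step 1 [1y] bond c/1=23/400: DF=(4218579/4000000 − 23/400·(0))/(1+23/400) = 9973/10000 ≈ 0.997300
step 2 [2y] bond c/1=1/50: DF=(495493/500000 − 1/50·(0.997300))/(1+1/50) = 119/125 ≈ 0.952000
step 3 [3y] swap r/1=541/28952: DF=(1 − 541/28952·(0.997300+0.952000))/(1+541/28952) = 9459/10000 ≈ 0.945900

1 1 9973/10000
2 2 119/125
3 3 9459/10000
f(1y,3y) = ((9973/10000)/(9459/10000) − 1)/(2) = 257/9459 ≈ 2.7170%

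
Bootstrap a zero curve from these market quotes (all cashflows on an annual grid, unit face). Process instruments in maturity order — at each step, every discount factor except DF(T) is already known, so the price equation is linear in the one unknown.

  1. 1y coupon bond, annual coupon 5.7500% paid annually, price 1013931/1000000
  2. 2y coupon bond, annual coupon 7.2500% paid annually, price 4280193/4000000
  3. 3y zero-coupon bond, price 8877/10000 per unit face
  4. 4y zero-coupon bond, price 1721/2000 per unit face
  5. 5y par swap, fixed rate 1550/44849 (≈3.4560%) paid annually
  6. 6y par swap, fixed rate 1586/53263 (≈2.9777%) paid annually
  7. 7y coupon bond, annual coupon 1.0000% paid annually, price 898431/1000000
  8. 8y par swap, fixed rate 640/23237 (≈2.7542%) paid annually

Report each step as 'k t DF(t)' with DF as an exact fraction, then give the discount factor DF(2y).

1 1 2397/2500
2 2 9329/10000
3 3 8877/10000
4 4 1721/2000
5 5 169/200
6 6 4207/5000
7 7 523/625
8 8 101/125
DF(2y) = 9329/10000 ≈ 0.932900

step 1 [1y] bond c/1=23/400: DF=(1013931/1000000 − 23/400·(0))/(1+23/400) = 2397/2500 ≈ 0.958800
step 2 [2y] bond c/1=29/400: DF=(4280193/4000000 − 29/400·(0.958800))/(1+29/400) = 9329/10000 ≈ 0.932900
step 3 [3y] zero: DF = P = 8877/10000 ≈ 0.887700
step 4 [4y] zero: DF = P = 1721/2000 ≈ 0.860500
step 5 [5y] swap r/1=1550/44849: DF=(1 − 1550/44849·(0.958800+0.932900+0.887700+0.860500))/(1+1550/44849) = 169/200 ≈ 0.845000
step 6 [6y] swap r/1=1586/53263: DF=(1 − 1586/53263·(0.958800+0.932900+0.887700+0.860500+0.845000))/(1+1586/53263) = 4207/5000 ≈ 0.841400
step 7 [7y] bond c/1=1/100: DF=(898431/1000000 − 1/100·(0.958800+0.932900+0.887700+0.860500+0.845000+0.841400))/(1+1/100) = 523/625 ≈ 0.836800
step 8 [8y] swap r/1=640/23237: DF=(1 − 640/23237·(0.958800+0.932900+0.887700+0.860500+0.845000+0.841400+0.836800))/(1+640/23237) = 101/125 ≈ 0.808000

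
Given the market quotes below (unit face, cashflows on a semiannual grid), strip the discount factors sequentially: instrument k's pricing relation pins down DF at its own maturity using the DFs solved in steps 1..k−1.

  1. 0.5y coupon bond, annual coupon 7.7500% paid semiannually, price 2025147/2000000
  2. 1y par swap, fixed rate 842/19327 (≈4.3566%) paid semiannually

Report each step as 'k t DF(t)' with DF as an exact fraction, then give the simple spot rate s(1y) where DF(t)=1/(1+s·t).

step 1 [0.5y] bond c/2=31/800: DF=(2025147/2000000 − 31/800·(0))/(1+31/800) = 2437/2500 ≈ 0.974800
step 2 [1y] swap r/2=421/19327: DF=(1 − 421/19327·(0.974800))/(1+421/19327) = 9579/10000 ≈ 0.957900

1 1/2 2437/2500
2 1 9579/10000
s(1y) = (1/(9579/10000) − 1)/(1) = 421/9579 ≈ 4.3950%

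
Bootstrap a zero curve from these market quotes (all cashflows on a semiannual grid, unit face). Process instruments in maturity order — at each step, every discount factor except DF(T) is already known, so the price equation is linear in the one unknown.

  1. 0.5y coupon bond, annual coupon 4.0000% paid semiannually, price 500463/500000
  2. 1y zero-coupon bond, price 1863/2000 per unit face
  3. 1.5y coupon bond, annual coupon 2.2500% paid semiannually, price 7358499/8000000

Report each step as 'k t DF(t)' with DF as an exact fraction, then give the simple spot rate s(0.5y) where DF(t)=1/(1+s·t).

1 1/2 9813/10000
2 1 1863/2000
3 3/2 8883/10000
s(0.5y) = (1/(9813/10000) − 1)/(1/2) = 374/9813 ≈ 3.8113%

step 1 [0.5y] bond c/2=1/50: DF=(500463/500000 − 1/50·(0))/(1+1/50) = 9813/10000 ≈ 0.981300
step 2 [1y] zero: DF = P = 1863/2000 ≈ 0.931500
step 3 [1.5y] bond c/2=9/800: DF=(7358499/8000000 − 9/800·(0.981300+0.931500))/(1+9/800) = 8883/10000 ≈ 0.888300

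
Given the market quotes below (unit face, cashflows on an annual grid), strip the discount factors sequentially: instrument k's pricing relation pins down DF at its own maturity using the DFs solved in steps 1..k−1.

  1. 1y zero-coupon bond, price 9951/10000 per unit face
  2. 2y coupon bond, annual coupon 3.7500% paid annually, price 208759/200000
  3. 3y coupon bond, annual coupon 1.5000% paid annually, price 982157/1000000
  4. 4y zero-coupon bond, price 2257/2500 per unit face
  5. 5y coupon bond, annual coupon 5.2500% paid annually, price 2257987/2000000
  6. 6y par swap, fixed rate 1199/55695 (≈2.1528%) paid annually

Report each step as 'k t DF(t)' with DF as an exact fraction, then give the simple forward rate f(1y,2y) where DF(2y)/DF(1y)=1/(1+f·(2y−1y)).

step 1 [1y] zero: DF = P = 9951/10000 ≈ 0.995100
step 2 [2y] bond c/1=3/80: DF=(208759/200000 − 3/80·(0.995100))/(1+3/80) = 9701/10000 ≈ 0.970100
step 3 [3y] bond c/1=3/200: DF=(982157/1000000 − 3/200·(0.995100+0.970100))/(1+3/200) = 4693/5000 ≈ 0.938600
step 4 [4y] zero: DF = P = 2257/2500 ≈ 0.902800
step 5 [5y] bond c/1=21/400: DF=(2257987/2000000 − 21/400·(0.995100+0.970100+0.938600+0.902800))/(1+21/400) = 2207/2500 ≈ 0.882800
step 6 [6y] swap r/1=1199/55695: DF=(1 − 1199/55695·(0.995100+0.970100+0.938600+0.902800+0.882800))/(1+1199/55695) = 8801/10000 ≈ 0.880100

1 1 9951/10000
2 2 9701/10000
3 3 4693/5000
4 4 2257/2500
5 5 2207/2500
6 6 8801/10000
f(1y,2y) = ((9951/10000)/(9701/10000) − 1)/(1) = 250/9701 ≈ 2.5771%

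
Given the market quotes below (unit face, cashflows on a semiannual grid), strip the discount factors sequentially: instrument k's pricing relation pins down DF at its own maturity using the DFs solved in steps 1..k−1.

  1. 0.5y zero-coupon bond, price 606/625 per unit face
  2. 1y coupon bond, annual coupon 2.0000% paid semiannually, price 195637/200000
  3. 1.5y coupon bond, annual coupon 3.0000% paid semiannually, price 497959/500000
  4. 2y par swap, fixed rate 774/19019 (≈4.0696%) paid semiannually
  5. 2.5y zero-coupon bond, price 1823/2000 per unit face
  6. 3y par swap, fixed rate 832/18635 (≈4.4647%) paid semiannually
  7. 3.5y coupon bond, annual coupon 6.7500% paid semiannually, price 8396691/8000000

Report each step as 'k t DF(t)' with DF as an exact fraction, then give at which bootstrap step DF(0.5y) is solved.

step 1 [0.5y] zero: DF = P = 606/625 ≈ 0.969600
step 2 [1y] bond c/2=1/100: DF=(195637/200000 − 1/100·(0.969600))/(1+1/100) = 9589/10000 ≈ 0.958900
step 3 [1.5y] bond c/2=3/200: DF=(497959/500000 − 3/200·(0.969600+0.958900))/(1+3/200) = 9527/10000 ≈ 0.952700
step 4 [2y] swap r/2=387/19019: DF=(1 − 387/19019·(0.969600+0.958900+0.952700))/(1+387/19019) = 4613/5000 ≈ 0.922600
step 5 [2.5y] zero: DF = P = 1823/2000 ≈ 0.911500
step 6 [3y] swap r/2=416/18635: DF=(1 − 416/18635·(0.969600+0.958900+0.952700+0.922600+0.911500))/(1+416/18635) = 547/625 ≈ 0.875200
step 7 [3.5y] bond c/2=27/800: DF=(8396691/8000000 − 27/800·(0.969600+0.958900+0.952700+0.922600+0.911500+0.875200))/(1+27/800) = 1041/1250 ≈ 0.832800

1 1/2 606/625
2 1 9589/10000
3 3/2 9527/10000
4 2 4613/5000
5 5/2 1823/2000
6 3 547/625
7 7/2 1041/1250
DF(0.5y) is solved at step 1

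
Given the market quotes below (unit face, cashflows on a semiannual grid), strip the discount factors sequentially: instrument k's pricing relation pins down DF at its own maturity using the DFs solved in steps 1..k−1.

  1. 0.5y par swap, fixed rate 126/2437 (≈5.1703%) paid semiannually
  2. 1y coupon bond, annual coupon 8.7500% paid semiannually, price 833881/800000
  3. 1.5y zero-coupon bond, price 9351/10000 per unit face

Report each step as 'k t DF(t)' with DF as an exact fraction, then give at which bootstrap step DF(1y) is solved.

step 1 [0.5y] swap r/2=63/2437: DF=(1 − 63/2437·(0))/(1+63/2437) = 2437/2500 ≈ 0.974800
step 2 [1y] bond c/2=7/160: DF=(833881/800000 − 7/160·(0.974800))/(1+7/160) = 4789/5000 ≈ 0.957800
step 3 [1.5y] zero: DF = P = 9351/10000 ≈ 0.935100

1 1/2 2437/2500
2 1 4789/5000
3 3/2 9351/10000
DF(1y) is solved at step 2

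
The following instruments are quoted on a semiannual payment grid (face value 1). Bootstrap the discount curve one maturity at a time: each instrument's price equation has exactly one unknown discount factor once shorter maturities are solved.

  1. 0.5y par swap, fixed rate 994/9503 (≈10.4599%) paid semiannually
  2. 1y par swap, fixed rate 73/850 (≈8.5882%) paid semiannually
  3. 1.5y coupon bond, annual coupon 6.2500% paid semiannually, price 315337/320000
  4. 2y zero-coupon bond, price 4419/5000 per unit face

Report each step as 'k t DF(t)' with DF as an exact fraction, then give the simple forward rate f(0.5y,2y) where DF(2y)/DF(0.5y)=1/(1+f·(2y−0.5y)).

1 1/2 9503/10000
2 1 9197/10000
3 3/2 8989/10000
4 2 4419/5000
f(0.5y,2y) = ((9503/10000)/(4419/5000) − 1)/(3/2) = 665/13257 ≈ 5.0162%

step 1 [0.5y] swap r/2=497/9503: DF=(1 − 497/9503·(0))/(1+497/9503) = 9503/10000 ≈ 0.950300
step 2 [1y] swap r/2=73/1700: DF=(1 − 73/1700·(0.950300))/(1+73/1700) = 9197/10000 ≈ 0.919700
step 3 [1.5y] bond c/2=1/32: DF=(315337/320000 − 1/32·(0.950300+0.919700))/(1+1/32) = 8989/10000 ≈ 0.898900
step 4 [2y] zero: DF = P = 4419/5000 ≈ 0.883800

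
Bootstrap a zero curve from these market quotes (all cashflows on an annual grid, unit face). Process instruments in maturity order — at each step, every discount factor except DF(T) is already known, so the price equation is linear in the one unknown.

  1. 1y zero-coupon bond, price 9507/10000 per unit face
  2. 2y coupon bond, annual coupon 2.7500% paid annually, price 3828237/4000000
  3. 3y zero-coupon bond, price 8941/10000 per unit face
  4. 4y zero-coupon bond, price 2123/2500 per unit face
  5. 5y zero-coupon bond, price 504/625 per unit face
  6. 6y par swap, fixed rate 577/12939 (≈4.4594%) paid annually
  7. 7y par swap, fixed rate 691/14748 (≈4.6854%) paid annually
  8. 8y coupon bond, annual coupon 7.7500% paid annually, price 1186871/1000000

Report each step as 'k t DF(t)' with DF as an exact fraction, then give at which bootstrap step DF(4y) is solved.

step 1 [1y] zero: DF = P = 9507/10000 ≈ 0.950700
step 2 [2y] bond c/1=11/400: DF=(3828237/4000000 − 11/400·(0.950700))/(1+11/400) = 453/500 ≈ 0.906000
step 3 [3y] zero: DF = P = 8941/10000 ≈ 0.894100
step 4 [4y] zero: DF = P = 2123/2500 ≈ 0.849200
step 5 [5y] zero: DF = P = 504/625 ≈ 0.806400
step 6 [6y] swap r/1=577/12939: DF=(1 − 577/12939·(0.950700+0.906000+0.894100+0.849200+0.806400))/(1+577/12939) = 1923/2500 ≈ 0.769200
step 7 [7y] swap r/1=691/14748: DF=(1 − 691/14748·(0.950700+0.906000+0.894100+0.849200+0.806400+0.769200))/(1+691/14748) = 1809/2500 ≈ 0.723600
step 8 [8y] bond c/1=31/400: DF=(1186871/1000000 − 31/400·(0.950700+0.906000+0.894100+0.849200+0.806400+0.769200+0.723600))/(1+31/400) = 1693/2500 ≈ 0.677200

1 1 9507/10000
2 2 453/500
3 3 8941/10000
4 4 2123/2500
5 5 504/625
6 6 1923/2500
7 7 1809/2500
8 8 1693/2500
DF(4y) is solved at step 4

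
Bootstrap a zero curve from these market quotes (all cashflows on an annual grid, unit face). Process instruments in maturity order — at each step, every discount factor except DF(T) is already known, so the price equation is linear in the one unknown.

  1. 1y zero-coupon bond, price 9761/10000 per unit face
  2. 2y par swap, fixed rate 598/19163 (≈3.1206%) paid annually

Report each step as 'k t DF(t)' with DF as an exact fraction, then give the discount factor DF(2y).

1 1 9761/10000
2 2 4701/5000
DF(2y) = 4701/5000 ≈ 0.940200

step 1 [1y] zero: DF = P = 9761/10000 ≈ 0.976100
step 2 [2y] swap r/1=598/19163: DF=(1 − 598/19163·(0.976100))/(1+598/19163) = 4701/5000 ≈ 0.940200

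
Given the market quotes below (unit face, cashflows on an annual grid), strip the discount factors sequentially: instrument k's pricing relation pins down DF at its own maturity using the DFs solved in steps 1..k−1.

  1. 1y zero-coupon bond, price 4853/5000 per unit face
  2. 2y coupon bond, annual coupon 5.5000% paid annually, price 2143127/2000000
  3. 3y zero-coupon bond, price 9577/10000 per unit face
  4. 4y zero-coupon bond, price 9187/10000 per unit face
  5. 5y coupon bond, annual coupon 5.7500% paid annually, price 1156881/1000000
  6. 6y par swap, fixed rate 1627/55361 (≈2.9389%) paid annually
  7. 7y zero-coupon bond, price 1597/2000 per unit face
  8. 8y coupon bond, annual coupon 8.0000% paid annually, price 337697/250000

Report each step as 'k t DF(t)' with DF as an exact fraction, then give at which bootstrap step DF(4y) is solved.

step 1 [1y] zero: DF = P = 4853/5000 ≈ 0.970600
step 2 [2y] bond c/1=11/200: DF=(2143127/2000000 − 11/200·(0.970600))/(1+11/200) = 9651/10000 ≈ 0.965100
step 3 [3y] zero: DF = P = 9577/10000 ≈ 0.957700
step 4 [4y] zero: DF = P = 9187/10000 ≈ 0.918700
step 5 [5y] bond c/1=23/400: DF=(1156881/1000000 − 23/400·(0.970600+0.965100+0.957700+0.918700))/(1+23/400) = 8867/10000 ≈ 0.886700
step 6 [6y] swap r/1=1627/55361: DF=(1 − 1627/55361·(0.970600+0.965100+0.957700+0.918700+0.886700))/(1+1627/55361) = 8373/10000 ≈ 0.837300
step 7 [7y] zero: DF = P = 1597/2000 ≈ 0.798500
step 8 [8y] bond c/1=2/25: DF=(337697/250000 − 2/25·(0.970600+0.965100+0.957700+0.918700+0.886700+0.837300+0.798500))/(1+2/25) = 1563/2000 ≈ 0.781500

1 1 4853/5000
2 2 9651/10000
3 3 9577/10000
4 4 9187/10000
5 5 8867/10000
6 6 8373/10000
7 7 1597/2000
8 8 1563/2000
DF(4y) is solved at step 4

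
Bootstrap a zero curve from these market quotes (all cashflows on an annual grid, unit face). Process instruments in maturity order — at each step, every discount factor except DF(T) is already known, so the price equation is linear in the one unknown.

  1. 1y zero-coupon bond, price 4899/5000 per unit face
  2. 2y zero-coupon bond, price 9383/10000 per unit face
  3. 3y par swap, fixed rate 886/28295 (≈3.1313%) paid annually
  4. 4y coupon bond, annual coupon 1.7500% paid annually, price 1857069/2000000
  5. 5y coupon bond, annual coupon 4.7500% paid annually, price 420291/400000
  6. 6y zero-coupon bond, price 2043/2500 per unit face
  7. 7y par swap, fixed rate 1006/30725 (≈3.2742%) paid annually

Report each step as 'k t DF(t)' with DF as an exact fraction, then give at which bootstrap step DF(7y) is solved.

step 1 [1y] zero: DF = P = 4899/5000 ≈ 0.979800
step 2 [2y] zero: DF = P = 9383/10000 ≈ 0.938300
step 3 [3y] swap r/1=886/28295: DF=(1 − 886/28295·(0.979800+0.938300))/(1+886/28295) = 4557/5000 ≈ 0.911400
step 4 [4y] bond c/1=7/400: DF=(1857069/2000000 − 7/400·(0.979800+0.938300+0.911400))/(1+7/400) = 8639/10000 ≈ 0.863900
step 5 [5y] bond c/1=19/400: DF=(420291/400000 − 19/400·(0.979800+0.938300+0.911400+0.863900))/(1+19/400) = 2089/2500 ≈ 0.835600
step 6 [6y] zero: DF = P = 2043/2500 ≈ 0.817200
step 7 [7y] swap r/1=1006/30725: DF=(1 − 1006/30725·(0.979800+0.938300+0.911400+0.863900+0.835600+0.817200))/(1+1006/30725) = 1997/2500 ≈ 0.798800

1 1 4899/5000
2 2 9383/10000
3 3 4557/5000
4 4 8639/10000
5 5 2089/2500
6 6 2043/2500
7 7 1997/2500
DF(7y) is solved at step 7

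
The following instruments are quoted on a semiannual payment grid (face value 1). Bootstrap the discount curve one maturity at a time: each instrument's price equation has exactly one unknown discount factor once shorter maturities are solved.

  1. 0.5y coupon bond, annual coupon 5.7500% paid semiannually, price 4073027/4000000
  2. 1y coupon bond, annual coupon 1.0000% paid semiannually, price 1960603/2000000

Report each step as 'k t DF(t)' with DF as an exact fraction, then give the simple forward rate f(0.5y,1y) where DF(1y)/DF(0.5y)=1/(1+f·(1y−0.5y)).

1 1/2 4949/5000
2 1 1941/2000
f(0.5y,1y) = ((4949/5000)/(1941/2000) − 1)/(1/2) = 386/9705 ≈ 3.9773%

step 1 [0.5y] bond c/2=23/800: DF=(4073027/4000000 − 23/800·(0))/(1+23/800) = 4949/5000 ≈ 0.989800
step 2 [1y] bond c/2=1/200: DF=(1960603/2000000 − 1/200·(0.989800))/(1+1/200) = 1941/2000 ≈ 0.970500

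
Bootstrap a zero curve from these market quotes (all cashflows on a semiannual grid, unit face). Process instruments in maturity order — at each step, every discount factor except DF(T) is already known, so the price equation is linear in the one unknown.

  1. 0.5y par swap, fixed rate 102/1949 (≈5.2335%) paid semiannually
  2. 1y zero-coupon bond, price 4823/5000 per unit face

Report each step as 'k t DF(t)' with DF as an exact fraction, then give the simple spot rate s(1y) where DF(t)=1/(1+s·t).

step 1 [0.5y] swap r/2=51/1949: DF=(1 − 51/1949·(0))/(1+51/1949) = 1949/2000 ≈ 0.974500
step 2 [1y] zero: DF = P = 4823/5000 ≈ 0.964600

1 1/2 1949/2000
2 1 4823/5000
s(1y) = (1/(4823/5000) − 1)/(1) = 177/4823 ≈ 3.6699%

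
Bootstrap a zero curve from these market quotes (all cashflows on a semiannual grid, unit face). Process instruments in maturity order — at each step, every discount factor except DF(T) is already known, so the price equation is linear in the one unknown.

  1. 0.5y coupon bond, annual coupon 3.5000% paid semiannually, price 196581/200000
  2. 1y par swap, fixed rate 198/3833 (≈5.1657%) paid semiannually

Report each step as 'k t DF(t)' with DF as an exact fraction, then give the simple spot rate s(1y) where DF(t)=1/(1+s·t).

step 1 [0.5y] bond c/2=7/400: DF=(196581/200000 − 7/400·(0))/(1+7/400) = 483/500 ≈ 0.966000
step 2 [1y] swap r/2=99/3833: DF=(1 − 99/3833·(0.966000))/(1+99/3833) = 1901/2000 ≈ 0.950500

1 1/2 483/500
2 1 1901/2000
s(1y) = (1/(1901/2000) − 1)/(1) = 99/1901 ≈ 5.2078%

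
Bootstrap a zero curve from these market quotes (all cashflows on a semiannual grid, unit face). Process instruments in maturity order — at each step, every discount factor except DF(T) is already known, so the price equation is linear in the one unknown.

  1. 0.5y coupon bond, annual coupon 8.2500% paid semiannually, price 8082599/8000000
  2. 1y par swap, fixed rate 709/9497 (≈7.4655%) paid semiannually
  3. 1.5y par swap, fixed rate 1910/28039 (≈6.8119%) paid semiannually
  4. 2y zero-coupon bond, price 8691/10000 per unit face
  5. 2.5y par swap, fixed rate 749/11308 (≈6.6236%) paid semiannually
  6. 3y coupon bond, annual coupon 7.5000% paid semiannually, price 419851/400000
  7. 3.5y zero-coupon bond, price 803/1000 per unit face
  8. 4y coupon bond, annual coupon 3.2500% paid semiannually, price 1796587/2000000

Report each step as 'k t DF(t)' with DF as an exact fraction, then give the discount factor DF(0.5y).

step 1 [0.5y] bond c/2=33/800: DF=(8082599/8000000 − 33/800·(0))/(1+33/800) = 9703/10000 ≈ 0.970300
step 2 [1y] swap r/2=709/18994: DF=(1 − 709/18994·(0.970300))/(1+709/18994) = 9291/10000 ≈ 0.929100
step 3 [1.5y] swap r/2=955/28039: DF=(1 − 955/28039·(0.970300+0.929100))/(1+955/28039) = 1809/2000 ≈ 0.904500
step 4 [2y] zero: DF = P = 8691/10000 ≈ 0.869100
step 5 [2.5y] swap r/2=749/22616: DF=(1 − 749/22616·(0.970300+0.929100+0.904500+0.869100))/(1+749/22616) = 4251/5000 ≈ 0.850200
step 6 [3y] bond c/2=3/80: DF=(419851/400000 − 3/80·(0.970300+0.929100+0.904500+0.869100+0.850200))/(1+3/80) = 4241/5000 ≈ 0.848200
step 7 [3.5y] zero: DF = P = 803/1000 ≈ 0.803000
step 8 [4y] bond c/2=13/800: DF=(1796587/2000000 − 13/800·(0.970300+0.929100+0.904500+0.869100+0.850200+0.848200+0.803000))/(1+13/800) = 1963/2500 ≈ 0.785200

1 1/2 9703/10000
2 1 9291/10000
3 3/2 1809/2000
4 2 8691/10000
5 5/2 4251/5000
6 3 4241/5000
7 7/2 803/1000
8 4 1963/2500
DF(0.5y) = 9703/10000 ≈ 0.970300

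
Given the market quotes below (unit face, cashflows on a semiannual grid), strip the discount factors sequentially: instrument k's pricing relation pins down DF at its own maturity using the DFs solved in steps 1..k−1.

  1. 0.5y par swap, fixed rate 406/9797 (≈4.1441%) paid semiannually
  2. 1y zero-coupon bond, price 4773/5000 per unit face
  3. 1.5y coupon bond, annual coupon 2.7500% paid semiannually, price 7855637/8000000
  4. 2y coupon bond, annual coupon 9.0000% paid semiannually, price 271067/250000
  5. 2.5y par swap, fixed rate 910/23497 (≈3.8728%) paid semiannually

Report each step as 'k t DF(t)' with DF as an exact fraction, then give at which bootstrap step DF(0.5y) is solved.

1 1/2 9797/10000
2 1 4773/5000
3 3/2 589/625
4 2 9137/10000
5 5/2 909/1000
DF(0.5y) is solved at step 1

step 1 [0.5y] swap r/2=203/9797: DF=(1 − 203/9797·(0))/(1+203/9797) = 9797/10000 ≈ 0.979700
step 2 [1y] zero: DF = P = 4773/5000 ≈ 0.954600
step 3 [1.5y] bond c/2=11/800: DF=(7855637/8000000 − 11/800·(0.979700+0.954600))/(1+11/800) = 589/625 ≈ 0.942400
step 4 [2y] bond c/2=9/200: DF=(271067/250000 − 9/200·(0.979700+0.954600+0.942400))/(1+9/200) = 9137/10000 ≈ 0.913700
step 5 [2.5y] swap r/2=455/23497: DF=(1 − 455/23497·(0.979700+0.954600+0.942400+0.913700))/(1+455/23497) = 909/1000 ≈ 0.909000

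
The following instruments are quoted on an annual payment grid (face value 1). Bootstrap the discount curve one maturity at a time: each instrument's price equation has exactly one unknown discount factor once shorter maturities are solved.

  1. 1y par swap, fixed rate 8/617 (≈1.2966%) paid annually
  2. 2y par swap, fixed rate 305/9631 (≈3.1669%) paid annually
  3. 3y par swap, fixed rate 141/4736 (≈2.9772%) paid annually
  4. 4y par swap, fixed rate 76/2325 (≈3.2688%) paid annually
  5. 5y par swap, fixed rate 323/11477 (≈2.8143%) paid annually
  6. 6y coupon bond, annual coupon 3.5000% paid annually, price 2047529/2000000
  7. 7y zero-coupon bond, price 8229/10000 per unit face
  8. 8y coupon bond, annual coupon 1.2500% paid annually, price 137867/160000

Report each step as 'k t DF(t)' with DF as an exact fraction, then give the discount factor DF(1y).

1 1 617/625
2 2 939/1000
3 3 4577/5000
4 4 549/625
5 5 2177/2500
6 6 8339/10000
7 7 8229/10000
8 8 7739/10000
DF(1y) = 617/625 ≈ 0.987200

step 1 [1y] swap r/1=8/617: DF=(1 − 8/617·(0))/(1+8/617) = 617/625 ≈ 0.987200
step 2 [2y] swap r/1=305/9631: DF=(1 − 305/9631·(0.987200))/(1+305/9631) = 939/1000 ≈ 0.939000
step 3 [3y] swap r/1=141/4736: DF=(1 − 141/4736·(0.987200+0.939000))/(1+141/4736) = 4577/5000 ≈ 0.915400
step 4 [4y] swap r/1=76/2325: DF=(1 − 76/2325·(0.987200+0.939000+0.915400))/(1+76/2325) = 549/625 ≈ 0.878400
step 5 [5y] swap r/1=323/11477: DF=(1 − 323/11477·(0.987200+0.939000+0.915400+0.878400))/(1+323/11477) = 2177/2500 ≈ 0.870800
step 6 [6y] bond c/1=7/200: DF=(2047529/2000000 − 7/200·(0.987200+0.939000+0.915400+0.878400+0.870800))/(1+7/200) = 8339/10000 ≈ 0.833900
step 7 [7y] zero: DF = P = 8229/10000 ≈ 0.822900
step 8 [8y] bond c/1=1/80: DF=(137867/160000 − 1/80·(0.987200+0.939000+0.915400+0.878400+0.870800+0.833900+0.822900))/(1+1/80) = 7739/10000 ≈ 0.773900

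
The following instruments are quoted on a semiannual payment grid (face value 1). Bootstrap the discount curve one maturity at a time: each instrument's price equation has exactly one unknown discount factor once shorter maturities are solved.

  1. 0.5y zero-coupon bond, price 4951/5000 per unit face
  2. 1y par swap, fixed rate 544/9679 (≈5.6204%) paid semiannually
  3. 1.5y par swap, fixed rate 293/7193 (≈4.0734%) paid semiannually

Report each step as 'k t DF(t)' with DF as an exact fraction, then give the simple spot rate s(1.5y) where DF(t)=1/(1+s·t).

1 1/2 4951/5000
2 1 591/625
3 3/2 4707/5000
s(1.5y) = (1/(4707/5000) − 1)/(3/2) = 586/14121 ≈ 4.1498%

step 1 [0.5y] zero: DF = P = 4951/5000 ≈ 0.990200
step 2 [1y] swap r/2=272/9679: DF=(1 − 272/9679·(0.990200))/(1+272/9679) = 591/625 ≈ 0.945600
step 3 [1.5y] swap r/2=293/14386: DF=(1 − 293/14386·(0.990200+0.945600))/(1+293/14386) = 4707/5000 ≈ 0.941400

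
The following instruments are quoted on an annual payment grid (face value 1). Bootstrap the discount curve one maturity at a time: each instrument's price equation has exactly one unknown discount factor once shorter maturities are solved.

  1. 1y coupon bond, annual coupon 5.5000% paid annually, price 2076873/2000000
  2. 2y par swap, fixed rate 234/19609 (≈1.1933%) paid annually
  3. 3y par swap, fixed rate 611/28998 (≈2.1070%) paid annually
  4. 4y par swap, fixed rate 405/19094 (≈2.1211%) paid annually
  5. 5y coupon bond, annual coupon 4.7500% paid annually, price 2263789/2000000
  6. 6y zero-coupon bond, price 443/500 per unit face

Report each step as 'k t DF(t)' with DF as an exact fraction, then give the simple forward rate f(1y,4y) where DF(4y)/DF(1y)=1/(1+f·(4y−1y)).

1 1 9843/10000
2 2 4883/5000
3 3 9389/10000
4 4 919/1000
5 5 4537/5000
6 6 443/500
f(1y,4y) = ((9843/10000)/(919/1000) − 1)/(3) = 653/27570 ≈ 2.3685%

step 1 [1y] bond c/1=11/200: DF=(2076873/2000000 − 11/200·(0))/(1+11/200) = 9843/10000 ≈ 0.984300
step 2 [2y] swap r/1=234/19609: DF=(1 − 234/19609·(0.984300))/(1+234/19609) = 4883/5000 ≈ 0.976600
step 3 [3y] swap r/1=611/28998: DF=(1 − 611/28998·(0.984300+0.976600))/(1+611/28998) = 9389/10000 ≈ 0.938900
step 4 [4y] swap r/1=405/19094: DF=(1 − 405/19094·(0.984300+0.976600+0.938900))/(1+405/19094) = 919/1000 ≈ 0.919000
step 5 [5y] bond c/1=19/400: DF=(2263789/2000000 − 19/400·(0.984300+0.976600+0.938900+0.919000))/(1+19/400) = 4537/5000 ≈ 0.907400
step 6 [6y] zero: DF = P = 443/500 ≈ 0.886000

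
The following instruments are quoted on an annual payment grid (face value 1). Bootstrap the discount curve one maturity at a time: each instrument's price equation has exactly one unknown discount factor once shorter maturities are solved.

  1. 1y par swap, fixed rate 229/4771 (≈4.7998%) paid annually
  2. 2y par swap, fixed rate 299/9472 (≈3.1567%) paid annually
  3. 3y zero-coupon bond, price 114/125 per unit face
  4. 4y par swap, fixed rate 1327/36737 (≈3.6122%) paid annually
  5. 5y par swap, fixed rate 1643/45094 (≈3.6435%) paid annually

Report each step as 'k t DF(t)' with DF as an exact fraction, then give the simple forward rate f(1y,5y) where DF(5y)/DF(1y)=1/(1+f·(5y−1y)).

step 1 [1y] swap r/1=229/4771: DF=(1 − 229/4771·(0))/(1+229/4771) = 4771/5000 ≈ 0.954200
step 2 [2y] swap r/1=299/9472: DF=(1 − 299/9472·(0.954200))/(1+299/9472) = 4701/5000 ≈ 0.940200
step 3 [3y] zero: DF = P = 114/125 ≈ 0.912000
step 4 [4y] swap r/1=1327/36737: DF=(1 − 1327/36737·(0.954200+0.940200+0.912000))/(1+1327/36737) = 8673/10000 ≈ 0.867300
step 5 [5y] swap r/1=1643/45094: DF=(1 − 1643/45094·(0.954200+0.940200+0.912000+0.867300))/(1+1643/45094) = 8357/10000 ≈ 0.835700

1 1 4771/5000
2 2 4701/5000
3 3 114/125
4 4 8673/10000
5 5 8357/10000
f(1y,5y) = ((4771/5000)/(8357/10000) − 1)/(4) = 1185/33428 ≈ 3.5449%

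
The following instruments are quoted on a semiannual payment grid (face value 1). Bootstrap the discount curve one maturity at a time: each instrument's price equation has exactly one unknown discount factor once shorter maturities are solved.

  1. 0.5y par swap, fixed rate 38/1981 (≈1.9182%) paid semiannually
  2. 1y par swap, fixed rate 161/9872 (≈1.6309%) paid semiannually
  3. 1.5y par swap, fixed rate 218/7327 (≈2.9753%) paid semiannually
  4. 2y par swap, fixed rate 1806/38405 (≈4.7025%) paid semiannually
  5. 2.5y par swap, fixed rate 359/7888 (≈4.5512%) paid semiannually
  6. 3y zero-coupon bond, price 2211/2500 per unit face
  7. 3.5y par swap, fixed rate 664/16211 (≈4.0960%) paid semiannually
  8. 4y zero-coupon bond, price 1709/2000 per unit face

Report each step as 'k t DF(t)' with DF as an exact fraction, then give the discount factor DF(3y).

step 1 [0.5y] swap r/2=19/1981: DF=(1 − 19/1981·(0))/(1+19/1981) = 1981/2000 ≈ 0.990500
step 2 [1y] swap r/2=161/19744: DF=(1 − 161/19744·(0.990500))/(1+161/19744) = 9839/10000 ≈ 0.983900
step 3 [1.5y] swap r/2=109/7327: DF=(1 − 109/7327·(0.990500+0.983900))/(1+109/7327) = 2391/2500 ≈ 0.956400
step 4 [2y] swap r/2=903/38405: DF=(1 − 903/38405·(0.990500+0.983900+0.956400))/(1+903/38405) = 9097/10000 ≈ 0.909700
step 5 [2.5y] swap r/2=359/15776: DF=(1 − 359/15776·(0.990500+0.983900+0.956400+0.909700))/(1+359/15776) = 8923/10000 ≈ 0.892300
step 6 [3y] zero: DF = P = 2211/2500 ≈ 0.884400
step 7 [3.5y] swap r/2=332/16211: DF=(1 − 332/16211·(0.990500+0.983900+0.956400+0.909700+0.892300+0.884400))/(1+332/16211) = 542/625 ≈ 0.867200
step 8 [4y] zero: DF = P = 1709/2000 ≈ 0.854500

1 1/2 1981/2000
2 1 9839/10000
3 3/2 2391/2500
4 2 9097/10000
5 5/2 8923/10000
6 3 2211/2500
7 7/2 542/625
8 4 1709/2000
DF(3y) = 2211/2500 ≈ 0.884400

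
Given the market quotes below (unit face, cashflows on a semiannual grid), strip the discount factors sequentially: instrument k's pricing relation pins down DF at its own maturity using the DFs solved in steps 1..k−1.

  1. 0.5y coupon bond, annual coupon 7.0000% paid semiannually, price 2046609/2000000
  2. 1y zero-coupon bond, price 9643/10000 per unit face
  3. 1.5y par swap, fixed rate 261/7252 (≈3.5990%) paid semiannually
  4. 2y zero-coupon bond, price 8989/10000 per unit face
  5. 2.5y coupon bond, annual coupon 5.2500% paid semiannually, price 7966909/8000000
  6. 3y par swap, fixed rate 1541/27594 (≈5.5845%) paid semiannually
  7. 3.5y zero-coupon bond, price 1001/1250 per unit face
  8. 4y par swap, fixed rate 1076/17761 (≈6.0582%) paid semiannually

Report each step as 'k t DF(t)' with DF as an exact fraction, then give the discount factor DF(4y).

step 1 [0.5y] bond c/2=7/200: DF=(2046609/2000000 − 7/200·(0))/(1+7/200) = 9887/10000 ≈ 0.988700
step 2 [1y] zero: DF = P = 9643/10000 ≈ 0.964300
step 3 [1.5y] swap r/2=261/14504: DF=(1 − 261/14504·(0.988700+0.964300))/(1+261/14504) = 4739/5000 ≈ 0.947800
step 4 [2y] zero: DF = P = 8989/10000 ≈ 0.898900
step 5 [2.5y] bond c/2=21/800: DF=(7966909/8000000 − 21/800·(0.988700+0.964300+0.947800+0.898900))/(1+21/800) = 2183/2500 ≈ 0.873200
step 6 [3y] swap r/2=1541/55188: DF=(1 − 1541/55188·(0.988700+0.964300+0.947800+0.898900+0.873200))/(1+1541/55188) = 8459/10000 ≈ 0.845900
step 7 [3.5y] zero: DF = P = 1001/1250 ≈ 0.800800
step 8 [4y] swap r/2=538/17761: DF=(1 − 538/17761·(0.988700+0.964300+0.947800+0.898900+0.873200+0.845900+0.800800))/(1+538/17761) = 981/1250 ≈ 0.784800

1 1/2 9887/10000
2 1 9643/10000
3 3/2 4739/5000
4 2 8989/10000
5 5/2 2183/2500
6 3 8459/10000
7 7/2 1001/1250
8 4 981/1250
DF(4y) = 981/1250 ≈ 0.784800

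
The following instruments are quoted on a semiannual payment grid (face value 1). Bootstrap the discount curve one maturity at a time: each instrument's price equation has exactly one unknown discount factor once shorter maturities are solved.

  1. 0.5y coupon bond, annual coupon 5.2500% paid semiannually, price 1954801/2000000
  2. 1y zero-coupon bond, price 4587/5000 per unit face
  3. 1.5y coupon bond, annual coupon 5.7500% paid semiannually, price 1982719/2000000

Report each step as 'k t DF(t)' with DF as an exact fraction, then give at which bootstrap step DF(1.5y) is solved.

step 1 [0.5y] bond c/2=21/800: DF=(1954801/2000000 − 21/800·(0))/(1+21/800) = 2381/2500 ≈ 0.952400
step 2 [1y] zero: DF = P = 4587/5000 ≈ 0.917400
step 3 [1.5y] bond c/2=23/800: DF=(1982719/2000000 − 23/800·(0.952400+0.917400))/(1+23/800) = 4557/5000 ≈ 0.911400

1 1/2 2381/2500
2 1 4587/5000
3 3/2 4557/5000
DF(1.5y) is solved at step 3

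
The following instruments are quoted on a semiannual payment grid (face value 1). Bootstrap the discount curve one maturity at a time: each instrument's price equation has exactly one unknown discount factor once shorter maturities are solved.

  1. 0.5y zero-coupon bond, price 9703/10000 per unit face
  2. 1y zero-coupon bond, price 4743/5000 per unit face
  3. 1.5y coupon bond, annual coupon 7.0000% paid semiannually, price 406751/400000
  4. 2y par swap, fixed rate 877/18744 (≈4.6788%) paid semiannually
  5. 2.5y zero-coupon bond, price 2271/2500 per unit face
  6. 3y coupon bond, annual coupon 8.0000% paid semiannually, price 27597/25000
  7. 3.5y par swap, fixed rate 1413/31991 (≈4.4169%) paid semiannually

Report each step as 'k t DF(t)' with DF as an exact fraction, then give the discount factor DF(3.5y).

step 1 [0.5y] zero: DF = P = 9703/10000 ≈ 0.970300
step 2 [1y] zero: DF = P = 4743/5000 ≈ 0.948600
step 3 [1.5y] bond c/2=7/200: DF=(406751/400000 − 7/200·(0.970300+0.948600))/(1+7/200) = 1147/1250 ≈ 0.917600
step 4 [2y] swap r/2=877/37488: DF=(1 − 877/37488·(0.970300+0.948600+0.917600))/(1+877/37488) = 9123/10000 ≈ 0.912300
step 5 [2.5y] zero: DF = P = 2271/2500 ≈ 0.908400
step 6 [3y] bond c/2=1/25: DF=(27597/25000 − 1/25·(0.970300+0.948600+0.917600+0.912300+0.908400))/(1+1/25) = 8823/10000 ≈ 0.882300
step 7 [3.5y] swap r/2=1413/63982: DF=(1 − 1413/63982·(0.970300+0.948600+0.917600+0.912300+0.908400+0.882300))/(1+1413/63982) = 8587/10000 ≈ 0.858700

1 1/2 9703/10000
2 1 4743/5000
3 3/2 1147/1250
4 2 9123/10000
5 5/2 2271/2500
6 3 8823/10000
7 7/2 8587/10000
DF(3.5y) = 8587/10000 ≈ 0.858700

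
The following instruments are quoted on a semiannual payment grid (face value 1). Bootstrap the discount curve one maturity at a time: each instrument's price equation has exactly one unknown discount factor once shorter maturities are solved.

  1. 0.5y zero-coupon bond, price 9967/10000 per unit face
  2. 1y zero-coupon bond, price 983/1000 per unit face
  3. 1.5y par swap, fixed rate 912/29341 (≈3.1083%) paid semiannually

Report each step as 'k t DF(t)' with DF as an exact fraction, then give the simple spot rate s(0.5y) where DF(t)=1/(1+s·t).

1 1/2 9967/10000
2 1 983/1000
3 3/2 1193/1250
s(0.5y) = (1/(9967/10000) − 1)/(1/2) = 66/9967 ≈ 0.6622%

step 1 [0.5y] zero: DF = P = 9967/10000 ≈ 0.996700
step 2 [1y] zero: DF = P = 983/1000 ≈ 0.983000
step 3 [1.5y] swap r/2=456/29341: DF=(1 − 456/29341·(0.996700+0.983000))/(1+456/29341) = 1193/1250 ≈ 0.954400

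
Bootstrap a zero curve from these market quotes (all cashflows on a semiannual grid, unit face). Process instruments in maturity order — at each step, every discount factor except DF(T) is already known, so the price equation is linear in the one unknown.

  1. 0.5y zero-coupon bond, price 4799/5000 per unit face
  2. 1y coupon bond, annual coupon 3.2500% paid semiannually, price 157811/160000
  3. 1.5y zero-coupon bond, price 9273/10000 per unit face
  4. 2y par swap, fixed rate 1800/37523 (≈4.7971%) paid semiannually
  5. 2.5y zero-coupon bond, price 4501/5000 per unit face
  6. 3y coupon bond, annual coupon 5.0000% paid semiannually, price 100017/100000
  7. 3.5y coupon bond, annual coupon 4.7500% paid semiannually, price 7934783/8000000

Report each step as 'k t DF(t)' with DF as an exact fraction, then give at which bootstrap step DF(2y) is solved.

step 1 [0.5y] zero: DF = P = 4799/5000 ≈ 0.959800
step 2 [1y] bond c/2=13/800: DF=(157811/160000 − 13/800·(0.959800))/(1+13/800) = 597/625 ≈ 0.955200
step 3 [1.5y] zero: DF = P = 9273/10000 ≈ 0.927300
step 4 [2y] swap r/2=900/37523: DF=(1 − 900/37523·(0.959800+0.955200+0.927300))/(1+900/37523) = 91/100 ≈ 0.910000
step 5 [2.5y] zero: DF = P = 4501/5000 ≈ 0.900200
step 6 [3y] bond c/2=1/40: DF=(100017/100000 − 1/40·(0.959800+0.955200+0.927300+0.910000+0.900200))/(1+1/40) = 8623/10000 ≈ 0.862300
step 7 [3.5y] bond c/2=19/800: DF=(7934783/8000000 − 19/800·(0.959800+0.955200+0.927300+0.910000+0.900200+0.862300))/(1+19/800) = 8409/10000 ≈ 0.840900

1 1/2 4799/5000
2 1 597/625
3 3/2 9273/10000
4 2 91/100
5 5/2 4501/5000
6 3 8623/10000
7 7/2 8409/10000
DF(2y) is solved at step 4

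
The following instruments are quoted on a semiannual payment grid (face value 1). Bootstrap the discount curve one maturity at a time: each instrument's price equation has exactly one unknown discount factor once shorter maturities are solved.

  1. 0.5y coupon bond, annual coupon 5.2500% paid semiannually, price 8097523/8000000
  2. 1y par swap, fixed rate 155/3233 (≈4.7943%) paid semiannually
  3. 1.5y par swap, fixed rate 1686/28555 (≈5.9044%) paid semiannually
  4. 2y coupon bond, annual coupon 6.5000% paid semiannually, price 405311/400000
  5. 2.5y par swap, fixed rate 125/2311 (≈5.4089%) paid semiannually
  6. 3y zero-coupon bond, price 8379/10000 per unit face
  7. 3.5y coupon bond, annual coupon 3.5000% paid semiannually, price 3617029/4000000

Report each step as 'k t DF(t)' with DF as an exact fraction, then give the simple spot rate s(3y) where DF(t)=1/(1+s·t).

1 1/2 9863/10000
2 1 1907/2000
3 3/2 9157/10000
4 2 1783/2000
5 5/2 7/8
6 3 8379/10000
7 7/2 1987/2500
s(3y) = (1/(8379/10000) − 1)/(3) = 1621/25137 ≈ 6.4487%

step 1 [0.5y] bond c/2=21/800: DF=(8097523/8000000 − 21/800·(0))/(1+21/800) = 9863/10000 ≈ 0.986300
step 2 [1y] swap r/2=155/6466: DF=(1 − 155/6466·(0.986300))/(1+155/6466) = 1907/2000 ≈ 0.953500
step 3 [1.5y] swap r/2=843/28555: DF=(1 − 843/28555·(0.986300+0.953500))/(1+843/28555) = 9157/10000 ≈ 0.915700
step 4 [2y] bond c/2=13/400: DF=(405311/400000 − 13/400·(0.986300+0.953500+0.915700))/(1+13/400) = 1783/2000 ≈ 0.891500
step 5 [2.5y] swap r/2=125/4622: DF=(1 − 125/4622·(0.986300+0.953500+0.915700+0.891500))/(1+125/4622) = 7/8 ≈ 0.875000
step 6 [3y] zero: DF = P = 8379/10000 ≈ 0.837900
step 7 [3.5y] bond c/2=7/400: DF=(3617029/4000000 − 7/400·(0.986300+0.953500+0.915700+0.891500+0.875000+0.837900))/(1+7/400) = 1987/2500 ≈ 0.794800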